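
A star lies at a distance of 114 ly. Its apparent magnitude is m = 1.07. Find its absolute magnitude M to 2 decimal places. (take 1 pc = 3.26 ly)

M ≈ -1.65

d = 114 ly / 3.26 = 34.97 pc
5 log₁₀(d/10 pc) = 5 log₁₀(34.97) − 5 = 2.718
M = m − 5 log₁₀(d/10) = 1.07 − 2.718 = -1.648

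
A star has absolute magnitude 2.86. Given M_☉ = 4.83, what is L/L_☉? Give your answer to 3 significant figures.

L/L_☉ ≈ 6.14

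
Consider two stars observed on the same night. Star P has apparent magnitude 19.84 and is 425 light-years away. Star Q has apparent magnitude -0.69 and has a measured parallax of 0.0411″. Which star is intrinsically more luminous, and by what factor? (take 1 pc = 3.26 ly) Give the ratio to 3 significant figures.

Star P: d = 425 ly / 3.26 = 130.4 pc
Star P: M = m − 5 log₁₀ d + 5 = 19.84 − 5·2.1152 + 5 = 14.264
Star Q: d = 1/p = 1/0.0411″ = 24.33 pc
Star Q: M = m − 5 log₁₀ d + 5 = -0.69 − 5·1.3862 + 5 = -2.621
ΔM = M_P − M_Q = 14.264 − (-2.621) = 16.885; smaller M is more luminous → Star Q.
L ratio = 10^(0.4 |ΔM|) = 10^6.754 = 5.675×10^6

Star Q is more luminous, by a factor of 5.68×10^6.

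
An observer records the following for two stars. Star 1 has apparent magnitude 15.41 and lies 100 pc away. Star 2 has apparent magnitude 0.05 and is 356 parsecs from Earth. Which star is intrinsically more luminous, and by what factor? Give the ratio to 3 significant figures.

Star 2 is more luminous, by a factor of 1.77×10^7.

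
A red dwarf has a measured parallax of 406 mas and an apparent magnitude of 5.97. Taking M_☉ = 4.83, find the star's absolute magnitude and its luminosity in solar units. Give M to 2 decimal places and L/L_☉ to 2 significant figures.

M ≈ 9.01; L/L_☉ ≈ 0.021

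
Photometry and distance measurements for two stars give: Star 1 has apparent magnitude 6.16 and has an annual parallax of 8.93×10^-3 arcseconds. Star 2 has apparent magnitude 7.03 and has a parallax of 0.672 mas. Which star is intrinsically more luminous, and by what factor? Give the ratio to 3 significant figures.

Star 1: d = 1/p = 1/8.93×10^-3″ = 112.0 pc
Star 1: M = m − 5 log₁₀ d + 5 = 6.16 − 5·2.0491 + 5 = 0.914
Star 2: p = 0.672 mas = 6.72×10^-4″ → d = 1/p = 1488 pc
Star 2: M = m − 5 log₁₀ d + 5 = 7.03 − 5·3.1726 + 5 = -3.833
ΔM = M_1 − M_2 = 0.914 − (-3.833) = 4.747; smaller M is more luminous → Star 2.
L ratio = 10^(0.4 |ΔM|) = 10^1.899 = 79.24

Star 2 is more luminous, by a factor of 79.2.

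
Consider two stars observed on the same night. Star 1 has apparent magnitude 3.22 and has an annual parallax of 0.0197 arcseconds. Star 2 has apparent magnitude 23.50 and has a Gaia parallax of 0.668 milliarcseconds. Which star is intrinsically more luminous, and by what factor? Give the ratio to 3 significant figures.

Star 1: d = 1/p = 1/0.0197″ = 50.76 pc
Star 1: M = m − 5 log₁₀ d + 5 = 3.22 − 5·1.7055 + 5 = -0.308
Star 2: p = 0.668 mas = 6.68×10^-4″ → d = 1/p = 1497 pc
Star 2: M = m − 5 log₁₀ d + 5 = 23.50 − 5·3.1752 + 5 = 12.624
ΔM = M_1 − M_2 = -0.308 − (12.624) = -12.932; smaller M is more luminous → Star 1.
L ratio = 10^(0.4 |ΔM|) = 10^5.173 = 148800

Star 1 is more luminous, by a factor of 149000.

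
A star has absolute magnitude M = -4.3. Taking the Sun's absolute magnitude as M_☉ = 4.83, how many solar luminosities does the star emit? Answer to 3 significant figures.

L/L_☉ ≈ 4490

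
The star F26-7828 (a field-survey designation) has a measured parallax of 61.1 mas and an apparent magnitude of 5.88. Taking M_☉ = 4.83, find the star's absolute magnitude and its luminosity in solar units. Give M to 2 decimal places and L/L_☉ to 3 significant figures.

M ≈ 4.81; L/L_☉ ≈ 1.02

d = 1/p = 1000/61.1 mas = 16.37 pc
M = m − 5 log₁₀ d + 5 = 5.88 − 5·1.2140 + 5 = 4.810
M − M_☉ = 4.810 − 4.83 = -0.020
L/L_☉ = 10^(−0.4 × -0.020) = 1.018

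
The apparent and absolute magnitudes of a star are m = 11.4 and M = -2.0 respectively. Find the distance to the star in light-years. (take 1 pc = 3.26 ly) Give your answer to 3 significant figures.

μ = m − M = 13.400
m − M = 5 log₁₀ d − 5
log₁₀ d = (m − M)/5 + 1 = 3.6800
d = 10^3.6800 = 4786 pc
= 15600 ly

d ≈ 15600 ly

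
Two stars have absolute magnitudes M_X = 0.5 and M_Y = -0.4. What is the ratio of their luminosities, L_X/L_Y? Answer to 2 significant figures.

L_X/L_Y ≈ 0.44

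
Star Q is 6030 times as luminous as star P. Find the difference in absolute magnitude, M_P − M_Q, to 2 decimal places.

M_P − M_Q ≈ 9.45

Pogson: ΔM = −2.5 log₁₀(ratio) = −2.5 log₁₀(6030) = −2.5 × 3.7803 = -9.451
Star Q is brighter so has the smaller magnitude: M_P − M_Q is positive.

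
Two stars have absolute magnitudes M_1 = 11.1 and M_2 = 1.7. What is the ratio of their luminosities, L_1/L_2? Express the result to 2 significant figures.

ΔM = M_1 − M_2 = 9.4
L_1/L_2 = 10^(−0.4 ΔM) = 10^-3.760 = 1.738×10^-4

L_1/L_2 ≈ 1.7×10^-4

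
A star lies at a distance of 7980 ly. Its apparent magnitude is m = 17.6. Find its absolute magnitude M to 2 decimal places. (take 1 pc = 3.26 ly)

M ≈ 5.66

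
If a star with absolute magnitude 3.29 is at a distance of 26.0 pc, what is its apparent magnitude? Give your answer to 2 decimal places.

m ≈ 5.36

m = M + 5 log₁₀ d − 5 = 3.29 + 5·1.4150 − 5 = 5.365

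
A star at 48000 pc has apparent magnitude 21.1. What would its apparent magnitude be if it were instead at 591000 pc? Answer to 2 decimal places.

m ≈ 26.55

Flux ∝ 1/d², so Δm = 5 log₁₀(d₂/d₁) = 5 log₁₀(591000/48000) = 5.452
m₂ = m₁ + Δm = 21.1 + (5.452) = 26.552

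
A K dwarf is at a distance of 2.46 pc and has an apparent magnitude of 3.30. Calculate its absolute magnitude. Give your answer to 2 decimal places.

5 log₁₀(d/10 pc) = 5 log₁₀(2.460) − 5 = -3.045
M = m − 5 log₁₀(d/10) = 3.30 + 3.045 = 6.345

M ≈ 6.35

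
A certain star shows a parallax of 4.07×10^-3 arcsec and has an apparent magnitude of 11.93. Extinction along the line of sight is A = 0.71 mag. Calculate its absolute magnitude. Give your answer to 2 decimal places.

M ≈ 4.27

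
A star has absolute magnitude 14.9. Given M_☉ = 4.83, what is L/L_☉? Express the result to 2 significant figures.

L/L_☉ ≈ 9.4×10^-5

M − M_☉ = 14.9 − 4.83 = 10.070
L/L_☉ = 10^(−0.4 (M − M_☉)) = 10^-4.028 = 9.376×10^-5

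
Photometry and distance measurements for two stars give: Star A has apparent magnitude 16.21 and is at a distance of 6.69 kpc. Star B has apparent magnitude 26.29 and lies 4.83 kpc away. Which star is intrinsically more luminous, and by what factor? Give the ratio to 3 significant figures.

Star A: d = 6.69 kpc = 6690 pc
Star A: M = m − 5 log₁₀ d + 5 = 16.21 − 5·3.8254 + 5 = 2.083
Star B: d = 4.83 kpc = 4830 pc
Star B: M = m − 5 log₁₀ d + 5 = 26.29 − 5·3.6839 + 5 = 12.870
ΔM = M_A − M_B = 2.083 − (12.870) = -10.787; smaller M is more luminous → Star A.
L ratio = 10^(0.4 |ΔM|) = 10^4.315 = 20650

Star A is more luminous, by a factor of 20700.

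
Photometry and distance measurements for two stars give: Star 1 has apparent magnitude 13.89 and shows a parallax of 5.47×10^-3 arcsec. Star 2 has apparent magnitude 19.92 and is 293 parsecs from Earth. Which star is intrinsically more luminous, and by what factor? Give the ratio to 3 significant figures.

Star 1: d = 1/p = 1/5.47×10^-3″ = 182.8 pc
Star 1: M = m − 5 log₁₀ d + 5 = 13.89 − 5·2.2620 + 5 = 7.580
Star 2: M = m − 5 log₁₀ d + 5 = 19.92 − 5·2.4669 + 5 = 12.586
ΔM = M_1 − M_2 = 7.580 − (12.586) = -5.006; smaller M is more luminous → Star 1.
L ratio = 10^(0.4 |ΔM|) = 10^2.002 = 100.5

Star 1 is more luminous, by a factor of 101.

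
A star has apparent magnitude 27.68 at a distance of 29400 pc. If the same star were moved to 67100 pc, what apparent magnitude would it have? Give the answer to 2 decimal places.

Flux ∝ 1/d², so Δm = 5 log₁₀(d₂/d₁) = 5 log₁₀(67100/29400) = 1.792
m₂ = m₁ + Δm = 27.68 + (1.792) = 29.472

m ≈ 29.47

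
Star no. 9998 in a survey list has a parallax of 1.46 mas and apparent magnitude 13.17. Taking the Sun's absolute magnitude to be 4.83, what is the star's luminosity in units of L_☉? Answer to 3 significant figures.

d = 1/p = 1000/1.46 mas = 684.9 pc
M = m − 5 log₁₀ d + 5 = 13.17 − 5·2.8356 + 5 = 3.992
M − M_☉ = 3.992 − 4.83 = -0.838
L/L_☉ = 10^(−0.4 × -0.838) = 2.164

L/L_☉ ≈ 2.16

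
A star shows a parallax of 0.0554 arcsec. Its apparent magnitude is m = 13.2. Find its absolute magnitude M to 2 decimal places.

d = 1/p = 1/0.0554″ = 18.05 pc
5 log₁₀(d/10 pc) = 5 log₁₀(18.05) − 5 = 1.282
M = m − 5 log₁₀(d/10) = 13.2 − 1.282 = 11.918

M ≈ 11.92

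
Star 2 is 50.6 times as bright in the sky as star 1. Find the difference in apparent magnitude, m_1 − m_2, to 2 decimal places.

m_1 − m_2 ≈ 4.26

Pogson: Δm = −2.5 log₁₀(ratio) = −2.5 log₁₀(50.6) = −2.5 × 1.7042 = -4.260
Star 2 is brighter so has the smaller magnitude: m_1 − m_2 is positive.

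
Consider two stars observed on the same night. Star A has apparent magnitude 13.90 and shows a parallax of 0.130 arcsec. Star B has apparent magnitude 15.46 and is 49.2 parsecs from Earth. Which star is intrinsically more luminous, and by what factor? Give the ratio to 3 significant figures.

Star B is more luminous, by a factor of 9.72.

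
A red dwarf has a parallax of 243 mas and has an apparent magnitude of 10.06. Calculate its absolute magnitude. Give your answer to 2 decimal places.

p = 243 mas = 0.243″ → d = 1/p = 4.115 pc
5 log₁₀(d/10 pc) = 5 log₁₀(4.115) − 5 = -1.928
M = m − 5 log₁₀(d/10) = 10.06 + 1.928 = 11.988

M ≈ 11.99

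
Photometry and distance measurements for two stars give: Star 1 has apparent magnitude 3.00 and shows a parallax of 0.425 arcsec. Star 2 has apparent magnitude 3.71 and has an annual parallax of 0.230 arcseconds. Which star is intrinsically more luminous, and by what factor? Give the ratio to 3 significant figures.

Star 2 is more luminous, by a factor of 1.78.

Star 1: d = 1/p = 1/0.425″ = 2.353 pc
Star 1: M = m − 5 log₁₀ d + 5 = 3.00 − 5·0.3716 + 5 = 6.142
Star 2: d = 1/p = 1/0.230″ = 4.348 pc
Star 2: M = m − 5 log₁₀ d + 5 = 3.71 − 5·0.6383 + 5 = 5.519
ΔM = M_1 − M_2 = 6.142 − (5.519) = 0.623; smaller M is more luminous → Star 2.
L ratio = 10^(0.4 |ΔM|) = 10^0.249 = 1.776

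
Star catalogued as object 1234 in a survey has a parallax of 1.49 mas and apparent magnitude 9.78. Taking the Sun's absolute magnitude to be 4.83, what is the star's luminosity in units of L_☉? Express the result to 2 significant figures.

d = 1/p = 1000/1.49 mas = 671.1 pc
M = m − 5 log₁₀ d + 5 = 9.78 − 5·2.8268 + 5 = 0.646
M − M_☉ = 0.646 − 4.83 = -4.184
L/L_☉ = 10^(−0.4 × -4.184) = 47.17

L/L_☉ ≈ 47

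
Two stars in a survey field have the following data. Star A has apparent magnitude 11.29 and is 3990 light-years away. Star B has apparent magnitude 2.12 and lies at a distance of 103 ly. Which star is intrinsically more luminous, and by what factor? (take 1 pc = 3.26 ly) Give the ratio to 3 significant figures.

Star A: d = 3990 ly / 3.26 = 1224 pc
Star A: M = m − 5 log₁₀ d + 5 = 11.29 − 5·3.0878 + 5 = 0.851
Star B: d = 103 ly / 3.26 = 31.60 pc
Star B: M = m − 5 log₁₀ d + 5 = 2.12 − 5·1.4996 + 5 = -0.378
ΔM = M_A − M_B = 0.851 − (-0.378) = 1.229; smaller M is more luminous → Star B.
L ratio = 10^(0.4 |ΔM|) = 10^0.492 = 3.103

Star B is more luminous, by a factor of 3.10.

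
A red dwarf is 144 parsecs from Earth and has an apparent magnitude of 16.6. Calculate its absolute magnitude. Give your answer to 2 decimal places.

M ≈ 10.81

5 log₁₀(d/10 pc) = 5 log₁₀(144.0) − 5 = 5.792
M = m − 5 log₁₀(d/10) = 16.6 − 5.792 = 10.808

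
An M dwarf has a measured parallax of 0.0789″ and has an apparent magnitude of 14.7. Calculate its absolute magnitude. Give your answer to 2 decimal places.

M ≈ 14.19

d = 1/p = 1/0.0789″ = 12.67 pc
5 log₁₀(d/10 pc) = 5 log₁₀(12.67) − 5 = 0.515
M = m − 5 log₁₀(d/10) = 14.7 − 0.515 = 14.185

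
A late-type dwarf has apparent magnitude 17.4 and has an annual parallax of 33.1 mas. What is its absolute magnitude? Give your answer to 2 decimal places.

p = 33.1 mas = 0.0331″ → d = 1/p = 30.21 pc
5 log₁₀(d/10 pc) = 5 log₁₀(30.21) − 5 = 2.401
M = m − 5 log₁₀(d/10) = 17.4 − 2.401 = 14.999

M ≈ 15.00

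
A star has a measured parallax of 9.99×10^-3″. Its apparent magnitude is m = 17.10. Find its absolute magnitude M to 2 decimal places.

d = 1/p = 1/9.99×10^-3″ = 100.1 pc
5 log₁₀(d/10 pc) = 5 log₁₀(100.1) − 5 = 5.002
M = m − 5 log₁₀(d/10) = 17.10 − 5.002 = 12.098

M ≈ 12.10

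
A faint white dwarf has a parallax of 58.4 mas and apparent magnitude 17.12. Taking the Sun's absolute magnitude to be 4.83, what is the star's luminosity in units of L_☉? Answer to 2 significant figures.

L/L_☉ ≈ 3.6×10^-5

d = 1/p = 1000/58.4 mas = 17.12 pc
M = m − 5 log₁₀ d + 5 = 17.12 − 5·1.2336 + 5 = 15.952
M − M_☉ = 15.952 − 4.83 = 11.122
L/L_☉ = 10^(−0.4 × 11.122) = 3.558×10^-5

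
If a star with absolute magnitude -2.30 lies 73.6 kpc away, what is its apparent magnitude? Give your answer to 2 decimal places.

m ≈ 17.03

d = 73.6 kpc = 73600 pc
m = M + 5 log₁₀ d − 5 = -2.30 + 5·4.8669 − 5 = 17.034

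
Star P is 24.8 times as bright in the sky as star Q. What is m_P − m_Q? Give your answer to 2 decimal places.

Pogson: Δm = −2.5 log₁₀(ratio) = −2.5 log₁₀(24.8) = −2.5 × 1.3945 = -3.486
Star P is brighter, so it has the smaller magnitude: the difference is negative.

m_P − m_Q ≈ -3.49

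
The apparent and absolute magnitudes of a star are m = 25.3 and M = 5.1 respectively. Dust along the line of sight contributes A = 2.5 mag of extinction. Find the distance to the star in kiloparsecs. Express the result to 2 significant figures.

m − M = 5 log₁₀(d/10 pc) + A  ⇒  25.3 − (5.1) − 2.5 = 5 log₁₀(d/10)
17.700 = 5 log₁₀(d/10)
log₁₀ d = (m − M − A)/5 + 1 = 4.5400
d = 10^4.5400 = 34670 pc
= 34.67 kpc

d ≈ 35 kpc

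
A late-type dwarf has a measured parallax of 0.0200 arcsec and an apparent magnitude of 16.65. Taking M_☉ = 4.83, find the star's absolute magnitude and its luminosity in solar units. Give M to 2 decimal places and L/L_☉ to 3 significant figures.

M ≈ 13.16; L/L_☉ ≈ 4.68×10^-4

d = 1/p = 1/0.0200″ = 50.00 pc
M = m − 5 log₁₀ d + 5 = 16.65 − 5·1.6990 + 5 = 13.155
M − M_☉ = 13.155 − 4.83 = 8.325
L/L_☉ = 10^(−0.4 × 8.325) = 4.677×10^-4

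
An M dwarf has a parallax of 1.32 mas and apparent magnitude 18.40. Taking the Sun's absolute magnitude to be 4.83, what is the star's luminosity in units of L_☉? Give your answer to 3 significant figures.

L/L_☉ ≈ 0.0214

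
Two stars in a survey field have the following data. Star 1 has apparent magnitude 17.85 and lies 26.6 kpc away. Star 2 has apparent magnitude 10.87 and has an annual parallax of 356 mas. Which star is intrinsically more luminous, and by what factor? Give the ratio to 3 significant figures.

Star 1: d = 26.6 kpc = 26600 pc
Star 1: M = m − 5 log₁₀ d + 5 = 17.85 − 5·4.4249 + 5 = 0.726
Star 2: p = 356 mas = 0.356″ → d = 1/p = 2.809 pc
Star 2: M = m − 5 log₁₀ d + 5 = 10.87 − 5·0.4486 + 5 = 13.627
ΔM = M_1 − M_2 = 0.726 − (13.627) = -12.902; smaller M is more luminous → Star 1.
L ratio = 10^(0.4 |ΔM|) = 10^5.161 = 144800

Star 1 is more luminous, by a factor of 145000.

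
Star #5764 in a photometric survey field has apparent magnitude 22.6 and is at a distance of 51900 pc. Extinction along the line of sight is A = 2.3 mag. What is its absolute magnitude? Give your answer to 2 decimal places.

M ≈ 1.72

5 log₁₀(d/10 pc) = 5 log₁₀(51900) − 5 = 18.576
M = m − 5 log₁₀(d/10) − A = 22.6 − 18.576 − 2.3 = 1.724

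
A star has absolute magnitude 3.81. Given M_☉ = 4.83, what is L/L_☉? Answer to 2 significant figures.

M − M_☉ = 3.81 − 4.83 = -1.020
L/L_☉ = 10^(−0.4 (M − M_☉)) = 10^0.408 = 2.559

L/L_☉ ≈ 2.6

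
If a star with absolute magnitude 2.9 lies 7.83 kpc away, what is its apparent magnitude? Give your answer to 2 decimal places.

d = 7.83 kpc = 7830 pc
m = M + 5 log₁₀ d − 5 = 2.9 + 5·3.8938 − 5 = 17.369

m ≈ 17.37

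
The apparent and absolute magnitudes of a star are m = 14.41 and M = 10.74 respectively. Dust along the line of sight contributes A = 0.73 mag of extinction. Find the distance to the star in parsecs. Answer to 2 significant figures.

d ≈ 39 pc

m − M = 5 log₁₀(d/10 pc) + A  ⇒  14.41 − (10.74) − 0.73 = 5 log₁₀(d/10)
2.940 = 5 log₁₀(d/10)
log₁₀ d = (m − M − A)/5 + 1 = 1.5880
d = 10^1.5880 = 38.73 pc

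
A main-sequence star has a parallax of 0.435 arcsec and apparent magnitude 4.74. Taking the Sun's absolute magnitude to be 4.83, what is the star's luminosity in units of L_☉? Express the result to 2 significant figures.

d = 1/p = 1/0.435″ = 2.299 pc
M = m − 5 log₁₀ d + 5 = 4.74 − 5·0.3615 + 5 = 7.932
M − M_☉ = 7.932 − 4.83 = 3.102
L/L_☉ = 10^(−0.4 × 3.102) = 0.05741

L/L_☉ ≈ 0.057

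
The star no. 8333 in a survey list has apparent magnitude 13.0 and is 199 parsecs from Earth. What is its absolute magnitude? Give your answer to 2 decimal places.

M ≈ 6.51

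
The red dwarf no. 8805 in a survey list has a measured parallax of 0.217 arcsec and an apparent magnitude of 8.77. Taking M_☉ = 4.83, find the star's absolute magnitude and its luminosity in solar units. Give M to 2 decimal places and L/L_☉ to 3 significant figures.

M ≈ 10.45; L/L_☉ ≈ 5.64×10^-3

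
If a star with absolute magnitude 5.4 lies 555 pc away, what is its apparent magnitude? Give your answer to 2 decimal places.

m ≈ 14.12

m = M + 5 log₁₀ d − 5 = 5.4 + 5·2.7443 − 5 = 14.121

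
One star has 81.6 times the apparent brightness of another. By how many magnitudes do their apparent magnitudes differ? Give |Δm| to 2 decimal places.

|Δm| ≈ 4.78

Pogson: Δm = −2.5 log₁₀(ratio) = −2.5 log₁₀(81.6) = −2.5 × 1.9117 = -4.779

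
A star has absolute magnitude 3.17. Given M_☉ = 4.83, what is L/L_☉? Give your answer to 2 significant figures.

L/L_☉ ≈ 4.6

M − M_☉ = 3.17 − 4.83 = -1.660
L/L_☉ = 10^(−0.4 (M − M_☉)) = 10^0.664 = 4.613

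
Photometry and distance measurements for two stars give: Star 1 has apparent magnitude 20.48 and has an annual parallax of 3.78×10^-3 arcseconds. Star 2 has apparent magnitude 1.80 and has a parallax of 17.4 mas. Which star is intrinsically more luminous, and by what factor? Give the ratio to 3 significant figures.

Star 2 is more luminous, by a factor of 1.40×10^6.

Star 1: d = 1/p = 1/3.78×10^-3″ = 264.6 pc
Star 1: M = m − 5 log₁₀ d + 5 = 20.48 − 5·2.4225 + 5 = 13.367
Star 2: p = 17.4 mas = 0.0174″ → d = 1/p = 57.47 pc
Star 2: M = m − 5 log₁₀ d + 5 = 1.80 − 5·1.7595 + 5 = -1.997
ΔM = M_1 − M_2 = 13.367 − (-1.997) = 15.365; smaller M is more luminous → Star 2.
L ratio = 10^(0.4 |ΔM|) = 10^6.146 = 1.399×10^6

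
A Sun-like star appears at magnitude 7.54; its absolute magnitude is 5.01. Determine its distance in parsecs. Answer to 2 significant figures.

μ = m − M = 2.530
m − M = 5 log₁₀ d − 5
log₁₀ d = (m − M)/5 + 1 = 1.5060
d = 10^1.5060 = 32.06 pc

d ≈ 32 pc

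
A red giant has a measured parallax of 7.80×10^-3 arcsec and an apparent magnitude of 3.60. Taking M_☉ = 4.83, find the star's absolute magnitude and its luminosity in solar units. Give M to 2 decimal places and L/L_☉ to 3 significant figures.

d = 1/p = 1/7.80×10^-3″ = 128.2 pc
M = m − 5 log₁₀ d + 5 = 3.60 − 5·2.1079 + 5 = -1.940
M − M_☉ = -1.940 − 4.83 = -6.770
L/L_☉ = 10^(−0.4 × -6.770) = 510.3

M ≈ -1.94; L/L_☉ ≈ 510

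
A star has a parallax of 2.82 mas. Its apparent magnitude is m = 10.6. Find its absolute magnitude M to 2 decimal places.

p = 2.82 mas = 2.82×10^-3″ → d = 1/p = 354.6 pc
5 log₁₀(d/10 pc) = 5 log₁₀(354.6) − 5 = 7.749
M = m − 5 log₁₀(d/10) = 10.6 − 7.749 = 2.851

M ≈ 2.85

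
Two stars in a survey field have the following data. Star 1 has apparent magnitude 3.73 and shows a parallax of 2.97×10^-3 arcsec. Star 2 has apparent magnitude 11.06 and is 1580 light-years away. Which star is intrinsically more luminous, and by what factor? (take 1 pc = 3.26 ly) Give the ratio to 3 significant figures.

Star 1: d = 1/p = 1/2.97×10^-3″ = 336.7 pc
Star 1: M = m − 5 log₁₀ d + 5 = 3.73 − 5·2.5272 + 5 = -3.906
Star 2: d = 1580 ly / 3.26 = 484.7 pc
Star 2: M = m − 5 log₁₀ d + 5 = 11.06 − 5·2.6854 + 5 = 2.633
ΔM = M_1 − M_2 = -3.906 − (2.633) = -6.539; smaller M is more luminous → Star 1.
L ratio = 10^(0.4 |ΔM|) = 10^2.616 = 412.7

Star 1 is more luminous, by a factor of 413.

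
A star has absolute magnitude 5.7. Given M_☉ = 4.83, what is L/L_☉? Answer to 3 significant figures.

M − M_☉ = 5.7 − 4.83 = 0.870
L/L_☉ = 10^(−0.4 (M − M_☉)) = 10^-0.348 = 0.4487

L/L_☉ ≈ 0.449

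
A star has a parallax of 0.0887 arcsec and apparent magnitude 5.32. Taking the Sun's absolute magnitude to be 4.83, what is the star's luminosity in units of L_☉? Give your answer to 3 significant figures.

L/L_☉ ≈ 0.809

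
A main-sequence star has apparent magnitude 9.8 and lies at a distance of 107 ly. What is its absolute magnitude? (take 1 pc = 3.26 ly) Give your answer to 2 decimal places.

d = 107 ly / 3.26 = 32.82 pc
5 log₁₀(d/10 pc) = 5 log₁₀(32.82) − 5 = 2.581
M = m − 5 log₁₀(d/10) = 9.8 − 2.581 = 7.219

M ≈ 7.22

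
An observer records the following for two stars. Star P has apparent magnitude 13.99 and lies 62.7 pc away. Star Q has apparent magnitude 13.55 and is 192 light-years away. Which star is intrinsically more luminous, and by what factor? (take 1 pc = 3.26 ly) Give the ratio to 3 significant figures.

Star P: M = m − 5 log₁₀ d + 5 = 13.99 − 5·1.7973 + 5 = 10.004
Star Q: d = 192 ly / 3.26 = 58.90 pc
Star Q: M = m − 5 log₁₀ d + 5 = 13.55 − 5·1.7701 + 5 = 9.700
ΔM = M_P − M_Q = 10.004 − (9.700) = 0.304; smaller M is more luminous → Star Q.
L ratio = 10^(0.4 |ΔM|) = 10^0.122 = 1.323

Star Q is more luminous, by a factor of 1.32.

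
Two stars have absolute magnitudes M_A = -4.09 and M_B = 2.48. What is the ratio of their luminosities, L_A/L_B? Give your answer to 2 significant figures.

ΔM = M_A − M_B = -6.57
L_A/L_B = 10^(−0.4 ΔM) = 10^2.628 = 424.6

L_A/L_B ≈ 420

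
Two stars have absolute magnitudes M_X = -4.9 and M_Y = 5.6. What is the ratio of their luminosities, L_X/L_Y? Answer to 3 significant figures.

L_X/L_Y ≈ 15800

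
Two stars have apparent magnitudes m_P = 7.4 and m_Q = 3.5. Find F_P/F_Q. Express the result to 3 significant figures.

Magnitude difference = 3.9
Flux ratio = 10^(−0.4 Δm) = 10^(−0.4 × 3.9) = 10^-1.560 = 0.02754

F_P/F_Q ≈ 0.0275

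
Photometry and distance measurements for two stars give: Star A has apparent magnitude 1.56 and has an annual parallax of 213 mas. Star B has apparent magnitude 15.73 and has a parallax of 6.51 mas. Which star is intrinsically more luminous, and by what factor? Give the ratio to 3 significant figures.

Star A: p = 213 mas = 0.213″ → d = 1/p = 4.695 pc
Star A: M = m − 5 log₁₀ d + 5 = 1.56 − 5·0.6716 + 5 = 3.202
Star B: p = 6.51 mas = 6.51×10^-3″ → d = 1/p = 153.6 pc
Star B: M = m − 5 log₁₀ d + 5 = 15.73 − 5·2.1864 + 5 = 9.798
ΔM = M_A − M_B = 3.202 − (9.798) = -6.596; smaller M is more luminous → Star A.
L ratio = 10^(0.4 |ΔM|) = 10^2.638 = 434.9

Star A is more luminous, by a factor of 435.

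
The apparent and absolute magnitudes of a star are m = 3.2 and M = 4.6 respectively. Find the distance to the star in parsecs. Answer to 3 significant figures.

Distance modulus: m − M = 3.2 − (4.6) = -1.400
m − M = 5 log₁₀ d − 5
log₁₀ d = (m − M)/5 + 1 = 0.7200
d = 10^0.7200 = 5.248 pc

d ≈ 5.25 pc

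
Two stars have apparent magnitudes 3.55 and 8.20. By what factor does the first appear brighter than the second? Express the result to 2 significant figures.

72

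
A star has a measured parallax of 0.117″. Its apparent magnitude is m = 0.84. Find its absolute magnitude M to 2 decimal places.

d = 1/p = 1/0.117″ = 8.547 pc
5 log₁₀(d/10 pc) = 5 log₁₀(8.547) − 5 = -0.341
M = m − 5 log₁₀(d/10) = 0.84 + 0.341 = 1.181

M ≈ 1.18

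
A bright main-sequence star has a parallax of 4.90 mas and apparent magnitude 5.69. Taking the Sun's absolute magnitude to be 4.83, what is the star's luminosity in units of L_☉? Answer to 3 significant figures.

d = 1/p = 1000/4.90 mas = 204.1 pc
M = m − 5 log₁₀ d + 5 = 5.69 − 5·2.3098 + 5 = -0.859
M − M_☉ = -0.859 − 4.83 = -5.689
L/L_☉ = 10^(−0.4 × -5.689) = 188.6

L/L_☉ ≈ 189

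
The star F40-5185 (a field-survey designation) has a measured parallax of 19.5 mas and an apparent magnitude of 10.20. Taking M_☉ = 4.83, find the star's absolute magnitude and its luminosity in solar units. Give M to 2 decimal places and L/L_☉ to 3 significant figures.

M ≈ 6.65; L/L_☉ ≈ 0.187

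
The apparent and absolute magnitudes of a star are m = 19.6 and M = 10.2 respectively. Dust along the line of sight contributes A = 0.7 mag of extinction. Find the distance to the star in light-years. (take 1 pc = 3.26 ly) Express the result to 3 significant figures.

d ≈ 1790 ly

m − M = 5 log₁₀(d/10 pc) + A  ⇒  19.6 − (10.2) − 0.7 = 5 log₁₀(d/10)
8.700 = 5 log₁₀(d/10)
log₁₀ d = (m − M − A)/5 + 1 = 2.7400
d = 10^2.7400 = 549.5 pc
= 1792 ly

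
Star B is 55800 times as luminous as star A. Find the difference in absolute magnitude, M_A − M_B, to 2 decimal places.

Pogson: ΔM = −2.5 log₁₀(ratio) = −2.5 log₁₀(55800) = −2.5 × 4.7466 = -11.867
Star B is brighter so has the smaller magnitude: M_A − M_B is positive.

M_A − M_B ≈ 11.87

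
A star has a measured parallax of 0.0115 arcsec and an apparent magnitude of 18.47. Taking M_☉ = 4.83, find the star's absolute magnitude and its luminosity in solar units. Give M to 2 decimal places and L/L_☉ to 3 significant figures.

M ≈ 13.77; L/L_☉ ≈ 2.65×10^-4

d = 1/p = 1/0.0115″ = 86.96 pc
M = m − 5 log₁₀ d + 5 = 18.47 − 5·1.9393 + 5 = 13.773
M − M_☉ = 13.773 − 4.83 = 8.943
L/L_☉ = 10^(−0.4 × 8.943) = 2.646×10^-4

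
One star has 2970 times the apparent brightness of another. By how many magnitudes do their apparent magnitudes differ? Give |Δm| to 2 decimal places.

|Δm| ≈ 8.68

Pogson: Δm = −2.5 log₁₀(ratio) = −2.5 log₁₀(2970) = −2.5 × 3.4728 = -8.682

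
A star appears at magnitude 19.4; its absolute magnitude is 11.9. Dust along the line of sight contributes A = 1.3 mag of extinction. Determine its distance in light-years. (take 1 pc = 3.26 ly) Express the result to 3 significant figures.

d ≈ 567 ly

m − M = 5 log₁₀(d/10 pc) + A  ⇒  19.4 − (11.9) − 1.3 = 5 log₁₀(d/10)
6.200 = 5 log₁₀(d/10)
log₁₀ d = (m − M − A)/5 + 1 = 2.2400
d = 10^2.2400 = 173.8 pc
= 566.5 ly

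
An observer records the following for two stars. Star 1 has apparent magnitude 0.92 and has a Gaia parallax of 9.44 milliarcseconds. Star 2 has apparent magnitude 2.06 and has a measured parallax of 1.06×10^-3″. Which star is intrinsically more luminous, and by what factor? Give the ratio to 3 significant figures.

Star 2 is more luminous, by a factor of 27.8.

Star 1: p = 9.44 mas = 9.44×10^-3″ → d = 1/p = 105.9 pc
Star 1: M = m − 5 log₁₀ d + 5 = 0.92 − 5·2.0250 + 5 = -4.205
Star 2: d = 1/p = 1/1.06×10^-3″ = 943.4 pc
Star 2: M = m − 5 log₁₀ d + 5 = 2.06 − 5·2.9747 + 5 = -7.813
ΔM = M_1 − M_2 = -4.205 − (-7.813) = 3.608; smaller M is more luminous → Star 2.
L ratio = 10^(0.4 |ΔM|) = 10^1.443 = 27.75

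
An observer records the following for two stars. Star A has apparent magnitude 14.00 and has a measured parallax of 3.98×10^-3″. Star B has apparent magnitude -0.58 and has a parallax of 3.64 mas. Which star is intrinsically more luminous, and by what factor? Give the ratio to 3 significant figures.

Star B is more luminous, by a factor of 812000.

Star A: d = 1/p = 1/3.98×10^-3″ = 251.3 pc
Star A: M = m − 5 log₁₀ d + 5 = 14.00 − 5·2.4001 + 5 = 6.999
Star B: p = 3.64 mas = 3.64×10^-3″ → d = 1/p = 274.7 pc
Star B: M = m − 5 log₁₀ d + 5 = -0.58 − 5·2.4389 + 5 = -7.774
ΔM = M_A − M_B = 6.999 − (-7.774) = 14.774; smaller M is more luminous → Star B.
L ratio = 10^(0.4 |ΔM|) = 10^5.910 = 812000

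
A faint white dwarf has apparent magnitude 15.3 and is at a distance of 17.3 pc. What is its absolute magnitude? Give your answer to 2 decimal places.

M ≈ 14.11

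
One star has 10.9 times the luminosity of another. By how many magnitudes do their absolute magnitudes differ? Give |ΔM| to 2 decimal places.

Pogson: ΔM = −2.5 log₁₀(ratio) = −2.5 log₁₀(10.9) = −2.5 × 1.0374 = -2.594

|ΔM| ≈ 2.59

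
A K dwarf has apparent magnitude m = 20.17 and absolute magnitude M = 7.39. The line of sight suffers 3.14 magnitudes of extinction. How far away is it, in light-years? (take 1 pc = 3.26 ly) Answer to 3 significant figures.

d ≈ 2760 ly

m − M = 5 log₁₀(d/10 pc) + A  ⇒  20.17 − (7.39) − 3.14 = 5 log₁₀(d/10)
9.640 = 5 log₁₀(d/10)
log₁₀ d = (m − M − A)/5 + 1 = 2.9280
d = 10^2.9280 = 847.2 pc
= 2762 ly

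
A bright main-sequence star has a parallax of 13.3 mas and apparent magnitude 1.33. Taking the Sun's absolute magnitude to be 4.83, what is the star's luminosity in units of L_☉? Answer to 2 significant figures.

L/L_☉ ≈ 1400

d = 1/p = 1000/13.3 mas = 75.19 pc
M = m − 5 log₁₀ d + 5 = 1.33 − 5·1.8761 + 5 = -3.051
M − M_☉ = -3.051 − 4.83 = -7.881
L/L_☉ = 10^(−0.4 × -7.881) = 1420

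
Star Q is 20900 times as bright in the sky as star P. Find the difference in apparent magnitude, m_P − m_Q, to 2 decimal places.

m_P − m_Q ≈ 10.80

Pogson: Δm = −2.5 log₁₀(ratio) = −2.5 log₁₀(20900) = −2.5 × 4.3201 = -10.800
Star Q is brighter so has the smaller magnitude: m_P − m_Q is positive.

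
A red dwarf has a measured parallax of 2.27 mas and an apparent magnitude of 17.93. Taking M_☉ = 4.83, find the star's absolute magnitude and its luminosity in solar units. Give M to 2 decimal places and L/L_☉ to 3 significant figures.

d = 1/p = 1000/2.27 mas = 440.5 pc
M = m − 5 log₁₀ d + 5 = 17.93 − 5·2.6440 + 5 = 9.710
M − M_☉ = 9.710 − 4.83 = 4.880
L/L_☉ = 10^(−0.4 × 4.880) = 0.01117

M ≈ 9.71; L/L_☉ ≈ 0.0112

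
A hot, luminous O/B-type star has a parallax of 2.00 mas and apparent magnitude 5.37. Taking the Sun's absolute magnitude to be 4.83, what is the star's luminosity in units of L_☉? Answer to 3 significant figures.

L/L_☉ ≈ 1520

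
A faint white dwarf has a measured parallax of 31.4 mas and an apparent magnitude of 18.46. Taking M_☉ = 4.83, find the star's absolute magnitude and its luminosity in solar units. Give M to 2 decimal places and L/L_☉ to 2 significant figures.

d = 1/p = 1000/31.4 mas = 31.85 pc
M = m − 5 log₁₀ d + 5 = 18.46 − 5·1.5031 + 5 = 15.945
M − M_☉ = 15.945 − 4.83 = 11.115
L/L_☉ = 10^(−0.4 × 11.115) = 3.582×10^-5

M ≈ 15.94; L/L_☉ ≈ 3.6×10^-5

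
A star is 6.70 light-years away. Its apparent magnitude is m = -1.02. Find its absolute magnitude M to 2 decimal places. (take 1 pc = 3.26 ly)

d = 6.70 ly / 3.26 = 2.055 pc
5 log₁₀(d/10 pc) = 5 log₁₀(2.055) − 5 = -3.436
M = m − 5 log₁₀(d/10) = -1.02 + 3.436 = 2.416

M ≈ 2.42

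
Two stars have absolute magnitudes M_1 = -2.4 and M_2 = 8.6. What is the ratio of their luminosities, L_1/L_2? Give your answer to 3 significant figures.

L_1/L_2 ≈ 25100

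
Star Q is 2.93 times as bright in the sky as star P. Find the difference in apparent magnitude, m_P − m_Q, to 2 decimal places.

Pogson: Δm = −2.5 log₁₀(ratio) = −2.5 log₁₀(2.93) = −2.5 × 0.4669 = -1.167
Star Q is brighter so has the smaller magnitude: m_P − m_Q is positive.

m_P − m_Q ≈ 1.17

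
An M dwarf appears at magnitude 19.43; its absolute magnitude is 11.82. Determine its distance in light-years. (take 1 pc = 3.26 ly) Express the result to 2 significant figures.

μ = m − M = 7.610
m − M = 5 log₁₀ d − 5
log₁₀ d = (m − M)/5 + 1 = 2.5220
d = 10^2.5220 = 332.7 pc
= 1084 ly

d ≈ 1100 ly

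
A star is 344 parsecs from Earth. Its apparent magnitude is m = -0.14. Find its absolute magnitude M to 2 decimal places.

M ≈ -7.82

5 log₁₀(d/10 pc) = 5 log₁₀(344.0) − 5 = 7.683
M = m − 5 log₁₀(d/10) = -0.14 − 7.683 = -7.823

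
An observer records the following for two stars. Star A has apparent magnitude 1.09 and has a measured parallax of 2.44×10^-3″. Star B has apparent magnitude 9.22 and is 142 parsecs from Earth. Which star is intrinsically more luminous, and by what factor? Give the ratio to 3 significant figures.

Star A is more luminous, by a factor of 14900.

Star A: d = 1/p = 1/2.44×10^-3″ = 409.8 pc
Star A: M = m − 5 log₁₀ d + 5 = 1.09 − 5·2.6126 + 5 = -6.973
Star B: M = m − 5 log₁₀ d + 5 = 9.22 − 5·2.1523 + 5 = 3.459
ΔM = M_A − M_B = -6.973 − (3.459) = -10.432; smaller M is more luminous → Star A.
L ratio = 10^(0.4 |ΔM|) = 10^4.173 = 14880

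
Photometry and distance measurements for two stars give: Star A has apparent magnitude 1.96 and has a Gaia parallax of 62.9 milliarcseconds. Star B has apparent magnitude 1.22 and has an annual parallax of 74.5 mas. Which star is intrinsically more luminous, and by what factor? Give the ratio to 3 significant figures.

Star A: p = 62.9 mas = 0.0629″ → d = 1/p = 15.90 pc
Star A: M = m − 5 log₁₀ d + 5 = 1.96 − 5·1.2013 + 5 = 0.953
Star B: p = 74.5 mas = 0.0745″ → d = 1/p = 13.42 pc
Star B: M = m − 5 log₁₀ d + 5 = 1.22 − 5·1.1278 + 5 = 0.581
ΔM = M_A − M_B = 0.953 − (0.581) = 0.372; smaller M is more luminous → Star B.
L ratio = 10^(0.4 |ΔM|) = 10^0.149 = 1.409

Star B is more luminous, by a factor of 1.41.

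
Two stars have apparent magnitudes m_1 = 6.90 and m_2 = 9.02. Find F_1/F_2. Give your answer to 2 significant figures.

F_1/F_2 ≈ 7.0

Magnitude difference = -2.12
Flux ratio = 10^(−0.4 Δm) = 10^(−0.4 × -2.12) = 10^0.848 = 7.047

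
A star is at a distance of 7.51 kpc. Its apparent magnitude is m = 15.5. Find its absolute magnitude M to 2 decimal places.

d = 7.51 kpc = 7510 pc
5 log₁₀(d/10 pc) = 5 log₁₀(7510) − 5 = 14.378
M = m − 5 log₁₀(d/10) = 15.5 − 14.378 = 1.122

M ≈ 1.12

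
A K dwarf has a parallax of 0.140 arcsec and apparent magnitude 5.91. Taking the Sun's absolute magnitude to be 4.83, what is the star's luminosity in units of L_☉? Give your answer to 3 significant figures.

L/L_☉ ≈ 0.189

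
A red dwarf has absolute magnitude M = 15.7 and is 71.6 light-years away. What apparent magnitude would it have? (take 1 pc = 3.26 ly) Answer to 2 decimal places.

m ≈ 17.41

d = 71.6 ly / 3.26 = 21.96 pc
m = M + 5 log₁₀ d − 5 = 15.7 + 5·1.3417 − 5 = 17.408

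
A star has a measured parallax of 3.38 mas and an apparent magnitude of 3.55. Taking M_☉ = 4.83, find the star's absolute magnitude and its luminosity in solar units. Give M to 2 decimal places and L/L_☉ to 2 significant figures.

d = 1/p = 1000/3.38 mas = 295.9 pc
M = m − 5 log₁₀ d + 5 = 3.55 − 5·2.4711 + 5 = -3.805
M − M_☉ = -3.805 − 4.83 = -8.635
L/L_☉ = 10^(−0.4 × -8.635) = 2846

M ≈ -3.81; L/L_☉ ≈ 2800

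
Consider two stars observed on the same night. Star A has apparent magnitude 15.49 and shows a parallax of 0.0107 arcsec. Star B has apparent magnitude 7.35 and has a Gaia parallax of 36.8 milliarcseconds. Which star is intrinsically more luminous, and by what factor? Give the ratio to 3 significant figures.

Star A: d = 1/p = 1/0.0107″ = 93.46 pc
Star A: M = m − 5 log₁₀ d + 5 = 15.49 − 5·1.9706 + 5 = 10.637
Star B: p = 36.8 mas = 0.0368″ → d = 1/p = 27.17 pc
Star B: M = m − 5 log₁₀ d + 5 = 7.35 − 5·1.4342 + 5 = 5.179
ΔM = M_A − M_B = 10.637 − (5.179) = 5.458; smaller M is more luminous → Star B.
L ratio = 10^(0.4 |ΔM|) = 10^2.183 = 152.4

Star B is more luminous, by a factor of 152.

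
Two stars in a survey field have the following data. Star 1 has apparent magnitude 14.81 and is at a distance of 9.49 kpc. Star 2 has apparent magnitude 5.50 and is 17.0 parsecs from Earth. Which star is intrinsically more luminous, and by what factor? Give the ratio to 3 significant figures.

Star 1: d = 9.49 kpc = 9490 pc
Star 1: M = m − 5 log₁₀ d + 5 = 14.81 − 5·3.9773 + 5 = -0.076
Star 2: M = m − 5 log₁₀ d + 5 = 5.50 − 5·1.2304 + 5 = 4.348
ΔM = M_1 − M_2 = -0.076 − (4.348) = -4.424; smaller M is more luminous → Star 1.
L ratio = 10^(0.4 |ΔM|) = 10^1.770 = 58.83

Star 1 is more luminous, by a factor of 58.8.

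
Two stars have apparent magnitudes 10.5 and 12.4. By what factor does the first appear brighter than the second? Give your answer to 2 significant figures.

5.8

Magnitude difference = -1.9
Flux ratio = 10^(−0.4 Δm) = 10^(−0.4 × -1.9) = 10^0.760 = 5.754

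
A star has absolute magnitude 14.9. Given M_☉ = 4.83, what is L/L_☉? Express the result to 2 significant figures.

M − M_☉ = 14.9 − 4.83 = 10.070
L/L_☉ = 10^(−0.4 (M − M_☉)) = 10^-4.028 = 9.376×10^-5

L/L_☉ ≈ 9.4×10^-5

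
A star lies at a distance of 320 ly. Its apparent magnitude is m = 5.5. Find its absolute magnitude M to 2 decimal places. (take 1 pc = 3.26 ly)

M ≈ 0.54

d = 320 ly / 3.26 = 98.16 pc
5 log₁₀(d/10 pc) = 5 log₁₀(98.16) − 5 = 4.960
M = m − 5 log₁₀(d/10) = 5.5 − 4.960 = 0.540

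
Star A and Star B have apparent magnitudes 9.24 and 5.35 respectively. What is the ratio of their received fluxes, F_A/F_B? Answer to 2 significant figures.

F_A/F_B ≈ 0.028

Magnitude difference = 3.89
Flux ratio = 10^(−0.4 Δm) = 10^(−0.4 × 3.89) = 10^-1.556 = 0.02780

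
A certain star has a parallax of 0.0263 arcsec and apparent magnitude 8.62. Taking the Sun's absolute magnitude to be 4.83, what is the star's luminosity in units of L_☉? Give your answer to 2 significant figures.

L/L_☉ ≈ 0.44

d = 1/p = 1/0.0263″ = 38.02 pc
M = m − 5 log₁₀ d + 5 = 8.62 − 5·1.5800 + 5 = 5.720
M − M_☉ = 5.720 − 4.83 = 0.890
L/L_☉ = 10^(−0.4 × 0.890) = 0.4406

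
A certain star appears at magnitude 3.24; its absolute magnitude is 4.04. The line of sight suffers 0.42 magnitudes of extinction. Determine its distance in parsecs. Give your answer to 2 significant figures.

m − M = 5 log₁₀(d/10 pc) + A  ⇒  3.24 − (4.04) − 0.42 = 5 log₁₀(d/10)
-1.220 = 5 log₁₀(d/10)
log₁₀ d = (m − M − A)/5 + 1 = 0.7560
d = 10^0.7560 = 5.702 pc

d ≈ 5.7 pc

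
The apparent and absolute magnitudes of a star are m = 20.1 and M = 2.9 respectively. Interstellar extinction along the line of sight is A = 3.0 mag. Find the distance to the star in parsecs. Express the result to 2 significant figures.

m − M = 5 log₁₀(d/10 pc) + A  ⇒  20.1 − (2.9) − 3.0 = 5 log₁₀(d/10)
14.200 = 5 log₁₀(d/10)
log₁₀ d = (m − M − A)/5 + 1 = 3.8400
d = 10^3.8400 = 6918 pc

d ≈ 6900 pc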